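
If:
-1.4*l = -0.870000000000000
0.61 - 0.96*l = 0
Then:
No Solution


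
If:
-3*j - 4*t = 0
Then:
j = -4*t/3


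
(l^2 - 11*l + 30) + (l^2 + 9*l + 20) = 2*l^2 - 2*l + 50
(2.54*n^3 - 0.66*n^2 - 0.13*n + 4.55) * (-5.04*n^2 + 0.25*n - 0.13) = -12.8016*n^5 + 3.9614*n^4 + 0.16*n^3 - 22.8787*n^2 + 1.1544*n - 0.5915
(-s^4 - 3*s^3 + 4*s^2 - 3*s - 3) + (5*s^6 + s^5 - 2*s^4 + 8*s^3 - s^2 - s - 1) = 5*s^6 + s^5 - 3*s^4 + 5*s^3 + 3*s^2 - 4*s - 4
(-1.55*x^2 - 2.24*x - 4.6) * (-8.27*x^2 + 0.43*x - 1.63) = 12.8185*x^4 + 17.8583*x^3 + 39.6053*x^2 + 1.6732*x + 7.498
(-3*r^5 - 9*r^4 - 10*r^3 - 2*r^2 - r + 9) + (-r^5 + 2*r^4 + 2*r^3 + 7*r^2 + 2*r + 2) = -4*r^5 - 7*r^4 - 8*r^3 + 5*r^2 + r + 11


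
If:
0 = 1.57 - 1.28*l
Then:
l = 1.23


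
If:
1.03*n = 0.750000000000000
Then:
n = 0.73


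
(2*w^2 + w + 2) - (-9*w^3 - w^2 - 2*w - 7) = 9*w^3 + 3*w^2 + 3*w + 9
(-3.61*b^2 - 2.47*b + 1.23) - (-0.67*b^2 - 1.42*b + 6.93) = -2.94*b^2 - 1.05*b - 5.7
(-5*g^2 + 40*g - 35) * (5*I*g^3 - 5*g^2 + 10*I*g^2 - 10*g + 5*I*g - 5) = -25*I*g^5 + 25*g^4 + 150*I*g^4 - 150*g^3 + 200*I*g^3 - 200*g^2 - 150*I*g^2 + 150*g - 175*I*g + 175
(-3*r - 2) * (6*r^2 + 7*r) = -18*r^3 - 33*r^2 - 14*r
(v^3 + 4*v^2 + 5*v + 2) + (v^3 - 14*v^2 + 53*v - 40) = 2*v^3 - 10*v^2 + 58*v - 38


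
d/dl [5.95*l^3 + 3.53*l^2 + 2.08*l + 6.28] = 17.85*l^2 + 7.06*l + 2.08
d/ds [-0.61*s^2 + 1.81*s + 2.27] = 1.81 - 1.22*s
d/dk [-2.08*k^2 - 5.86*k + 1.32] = -4.16*k - 5.86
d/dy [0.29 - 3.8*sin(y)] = -3.8*cos(y)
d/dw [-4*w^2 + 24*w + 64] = 24 - 8*w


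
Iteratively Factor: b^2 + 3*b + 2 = (b + 2)*(b + 1)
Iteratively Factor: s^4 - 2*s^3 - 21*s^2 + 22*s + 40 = (s + 1)*(s^3 - 3*s^2 - 18*s + 40) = (s - 2)*(s + 1)*(s^2 - s - 20) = (s - 5)*(s - 2)*(s + 1)*(s + 4)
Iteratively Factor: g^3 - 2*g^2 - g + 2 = (g + 1)*(g^2 - 3*g + 2) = (g - 1)*(g + 1)*(g - 2)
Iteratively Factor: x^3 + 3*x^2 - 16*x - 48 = (x - 4)*(x^2 + 7*x + 12) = (x - 4)*(x + 3)*(x + 4)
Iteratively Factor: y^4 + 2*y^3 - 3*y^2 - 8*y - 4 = (y + 1)*(y^3 + y^2 - 4*y - 4) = (y + 1)^2*(y^2 - 4) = (y - 2)*(y + 1)^2*(y + 2)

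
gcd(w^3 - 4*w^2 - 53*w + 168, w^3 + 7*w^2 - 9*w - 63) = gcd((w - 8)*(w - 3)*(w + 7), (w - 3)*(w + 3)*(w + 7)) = w^2 + 4*w - 21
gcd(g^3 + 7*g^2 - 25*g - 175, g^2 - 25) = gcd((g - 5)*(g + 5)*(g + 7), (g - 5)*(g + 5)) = g^2 - 25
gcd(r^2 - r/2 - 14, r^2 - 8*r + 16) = r - 4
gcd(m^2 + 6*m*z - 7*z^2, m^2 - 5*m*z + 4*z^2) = -m + z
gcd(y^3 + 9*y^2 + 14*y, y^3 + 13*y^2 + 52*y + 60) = y + 2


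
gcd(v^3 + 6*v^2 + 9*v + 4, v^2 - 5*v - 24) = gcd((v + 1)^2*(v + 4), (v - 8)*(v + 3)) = 1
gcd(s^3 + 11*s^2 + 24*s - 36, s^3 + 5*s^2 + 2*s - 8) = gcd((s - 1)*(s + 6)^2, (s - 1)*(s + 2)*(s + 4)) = s - 1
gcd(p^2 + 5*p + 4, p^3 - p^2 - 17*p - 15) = p + 1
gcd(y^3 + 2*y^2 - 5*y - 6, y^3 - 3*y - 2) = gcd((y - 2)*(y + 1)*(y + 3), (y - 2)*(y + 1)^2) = y^2 - y - 2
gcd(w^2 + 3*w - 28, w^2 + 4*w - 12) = 1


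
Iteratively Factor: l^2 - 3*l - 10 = (l - 5)*(l + 2)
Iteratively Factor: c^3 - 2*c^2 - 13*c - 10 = (c + 1)*(c^2 - 3*c - 10) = (c - 5)*(c + 1)*(c + 2)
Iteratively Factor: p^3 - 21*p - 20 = (p - 5)*(p^2 + 5*p + 4) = (p - 5)*(p + 1)*(p + 4)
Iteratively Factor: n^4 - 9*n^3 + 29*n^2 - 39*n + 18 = (n - 3)*(n^3 - 6*n^2 + 11*n - 6) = (n - 3)^2*(n^2 - 3*n + 2) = (n - 3)^2*(n - 1)*(n - 2)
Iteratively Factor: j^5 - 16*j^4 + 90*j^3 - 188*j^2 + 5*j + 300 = (j - 5)*(j^4 - 11*j^3 + 35*j^2 - 13*j - 60) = (j - 5)^2*(j^3 - 6*j^2 + 5*j + 12) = (j - 5)^2*(j - 3)*(j^2 - 3*j - 4) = (j - 5)^2*(j - 3)*(j + 1)*(j - 4)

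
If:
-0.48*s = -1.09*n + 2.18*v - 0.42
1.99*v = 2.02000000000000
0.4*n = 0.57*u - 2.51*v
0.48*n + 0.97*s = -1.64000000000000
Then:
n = 0.74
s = -2.06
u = 4.99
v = 1.02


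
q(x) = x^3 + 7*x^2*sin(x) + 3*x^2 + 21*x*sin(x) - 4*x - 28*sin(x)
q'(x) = 7*x^2*cos(x) + 3*x^2 + 14*x*sin(x) + 21*x*cos(x) + 6*x + 21*sin(x) - 28*cos(x) - 4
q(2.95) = 58.04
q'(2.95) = -41.46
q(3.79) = -9.51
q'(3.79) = -104.16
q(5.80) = 119.85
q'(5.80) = 375.82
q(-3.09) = 12.84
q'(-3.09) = 33.27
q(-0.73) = 30.54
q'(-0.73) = -43.48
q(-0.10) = 3.43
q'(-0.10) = -36.41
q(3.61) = 8.93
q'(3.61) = -99.60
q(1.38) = 16.87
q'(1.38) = 52.30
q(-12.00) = -857.37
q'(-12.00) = 891.45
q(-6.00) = -56.62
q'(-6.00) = 144.49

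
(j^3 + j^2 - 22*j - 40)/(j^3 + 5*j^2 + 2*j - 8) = (j - 5)/(j - 1)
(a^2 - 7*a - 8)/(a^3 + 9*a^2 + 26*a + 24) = (a^2 - 7*a - 8)/(a^3 + 9*a^2 + 26*a + 24)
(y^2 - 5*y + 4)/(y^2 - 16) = (y - 1)/(y + 4)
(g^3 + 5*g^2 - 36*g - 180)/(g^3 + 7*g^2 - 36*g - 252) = (g + 5)/(g + 7)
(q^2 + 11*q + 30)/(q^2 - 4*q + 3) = (q^2 + 11*q + 30)/(q^2 - 4*q + 3)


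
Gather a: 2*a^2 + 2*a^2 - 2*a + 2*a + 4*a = 4*a^2 + 4*a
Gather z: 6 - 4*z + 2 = 8 - 4*z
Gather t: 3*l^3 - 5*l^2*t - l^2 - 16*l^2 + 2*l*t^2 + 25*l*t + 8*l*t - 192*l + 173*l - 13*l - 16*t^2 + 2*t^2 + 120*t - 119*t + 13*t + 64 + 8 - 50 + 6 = 3*l^3 - 17*l^2 - 32*l + t^2*(2*l - 14) + t*(-5*l^2 + 33*l + 14) + 28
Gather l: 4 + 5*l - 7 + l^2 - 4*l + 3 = l^2 + l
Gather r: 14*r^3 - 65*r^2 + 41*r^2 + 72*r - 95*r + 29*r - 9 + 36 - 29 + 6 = 14*r^3 - 24*r^2 + 6*r + 4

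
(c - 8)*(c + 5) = c^2 - 3*c - 40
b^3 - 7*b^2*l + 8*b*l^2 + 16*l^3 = (b - 4*l)^2*(b + l)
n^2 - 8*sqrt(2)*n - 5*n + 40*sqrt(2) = (n - 5)*(n - 8*sqrt(2))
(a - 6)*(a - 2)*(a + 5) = a^3 - 3*a^2 - 28*a + 60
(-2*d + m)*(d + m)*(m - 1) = -2*d^2*m + 2*d^2 - d*m^2 + d*m + m^3 - m^2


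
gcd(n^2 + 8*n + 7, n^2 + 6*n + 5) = n + 1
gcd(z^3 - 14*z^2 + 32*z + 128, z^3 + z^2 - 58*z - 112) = z^2 - 6*z - 16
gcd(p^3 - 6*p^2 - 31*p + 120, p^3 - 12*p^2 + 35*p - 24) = p^2 - 11*p + 24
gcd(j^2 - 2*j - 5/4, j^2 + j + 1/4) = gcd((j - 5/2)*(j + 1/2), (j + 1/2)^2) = j + 1/2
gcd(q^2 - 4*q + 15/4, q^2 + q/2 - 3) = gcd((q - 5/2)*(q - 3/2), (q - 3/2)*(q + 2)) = q - 3/2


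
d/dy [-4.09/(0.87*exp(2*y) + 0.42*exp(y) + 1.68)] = (7.1166*exp(y) + 1.7178)*exp(y)/(0.87*exp(2*y) + 0.42*exp(y) + 1.68)^2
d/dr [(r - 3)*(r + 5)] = 2*r + 2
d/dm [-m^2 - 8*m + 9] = -2*m - 8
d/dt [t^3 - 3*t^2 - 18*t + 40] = 3*t^2 - 6*t - 18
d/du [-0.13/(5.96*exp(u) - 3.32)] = 0.7748*exp(u)/(5.96*exp(u) - 3.32)^2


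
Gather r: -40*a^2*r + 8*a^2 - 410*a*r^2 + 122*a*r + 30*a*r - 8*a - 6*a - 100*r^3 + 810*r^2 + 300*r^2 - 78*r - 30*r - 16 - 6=8*a^2 - 14*a - 100*r^3 + r^2*(1110 - 410*a) + r*(-40*a^2 + 152*a - 108) - 22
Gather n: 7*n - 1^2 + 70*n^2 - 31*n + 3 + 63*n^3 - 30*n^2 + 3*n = 63*n^3 + 40*n^2 - 21*n + 2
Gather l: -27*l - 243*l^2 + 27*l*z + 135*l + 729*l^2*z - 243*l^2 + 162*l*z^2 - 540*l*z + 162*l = l^2*(729*z - 486) + l*(162*z^2 - 513*z + 270)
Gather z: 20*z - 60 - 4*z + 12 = 16*z - 48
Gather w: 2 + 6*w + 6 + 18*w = 24*w + 8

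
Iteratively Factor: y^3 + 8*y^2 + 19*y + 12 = (y + 1)*(y^2 + 7*y + 12) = (y + 1)*(y + 4)*(y + 3)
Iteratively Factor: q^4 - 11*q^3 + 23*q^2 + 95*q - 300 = (q - 5)*(q^3 - 6*q^2 - 7*q + 60) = (q - 5)*(q + 3)*(q^2 - 9*q + 20) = (q - 5)^2*(q + 3)*(q - 4)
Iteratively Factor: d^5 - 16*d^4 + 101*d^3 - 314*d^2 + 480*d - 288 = (d - 3)*(d^4 - 13*d^3 + 62*d^2 - 128*d + 96) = (d - 4)*(d - 3)*(d^3 - 9*d^2 + 26*d - 24) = (d - 4)^2*(d - 3)*(d^2 - 5*d + 6) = (d - 4)^2*(d - 3)^2*(d - 2)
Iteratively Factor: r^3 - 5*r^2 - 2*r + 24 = (r + 2)*(r^2 - 7*r + 12) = (r - 4)*(r + 2)*(r - 3)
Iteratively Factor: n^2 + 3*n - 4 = (n + 4)*(n - 1)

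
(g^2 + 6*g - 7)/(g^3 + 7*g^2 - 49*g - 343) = (g - 1)/(g^2 - 49)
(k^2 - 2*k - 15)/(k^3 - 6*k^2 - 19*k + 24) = (k - 5)/(k^2 - 9*k + 8)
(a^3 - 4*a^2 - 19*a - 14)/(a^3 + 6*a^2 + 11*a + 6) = (a - 7)/(a + 3)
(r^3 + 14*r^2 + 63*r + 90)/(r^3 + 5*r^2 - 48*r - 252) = (r^2 + 8*r + 15)/(r^2 - r - 42)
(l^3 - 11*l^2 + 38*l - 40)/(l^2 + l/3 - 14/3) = 3*(l^2 - 9*l + 20)/(3*l + 7)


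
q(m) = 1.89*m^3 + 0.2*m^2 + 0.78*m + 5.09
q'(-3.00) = 50.61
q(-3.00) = -46.48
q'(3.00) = 53.01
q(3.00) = 60.26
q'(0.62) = 3.21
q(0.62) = 6.10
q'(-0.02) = 0.77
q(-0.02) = 5.07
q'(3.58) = 74.88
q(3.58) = 97.16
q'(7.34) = 309.19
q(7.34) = 768.98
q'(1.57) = 15.38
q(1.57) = 14.12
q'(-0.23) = 0.99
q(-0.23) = 4.90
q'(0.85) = 5.22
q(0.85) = 7.06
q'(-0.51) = 2.05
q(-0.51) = 4.49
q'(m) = 5.67*m^2 + 0.4*m + 0.78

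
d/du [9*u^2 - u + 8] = 18*u - 1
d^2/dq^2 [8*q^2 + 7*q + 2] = 16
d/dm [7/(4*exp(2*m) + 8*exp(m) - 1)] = -56*(exp(m) + 1)*exp(m)/(4*exp(2*m) + 8*exp(m) - 1)^2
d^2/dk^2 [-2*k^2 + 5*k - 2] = -4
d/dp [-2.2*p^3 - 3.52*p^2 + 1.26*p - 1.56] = -6.6*p^2 - 7.04*p + 1.26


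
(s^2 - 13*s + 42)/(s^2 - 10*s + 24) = (s - 7)/(s - 4)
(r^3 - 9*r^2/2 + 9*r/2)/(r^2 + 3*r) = (2*r^2 - 9*r + 9)/(2*(r + 3))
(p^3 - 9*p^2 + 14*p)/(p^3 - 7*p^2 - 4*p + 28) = p/(p + 2)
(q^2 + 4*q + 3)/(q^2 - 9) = (q + 1)/(q - 3)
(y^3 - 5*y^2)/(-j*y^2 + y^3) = (5 - y)/(j - y)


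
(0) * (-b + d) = 0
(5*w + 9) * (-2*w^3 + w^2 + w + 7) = -10*w^4 - 13*w^3 + 14*w^2 + 44*w + 63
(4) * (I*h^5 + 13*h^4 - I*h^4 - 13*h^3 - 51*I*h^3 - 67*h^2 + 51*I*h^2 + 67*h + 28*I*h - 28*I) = 4*I*h^5 + 52*h^4 - 4*I*h^4 - 52*h^3 - 204*I*h^3 - 268*h^2 + 204*I*h^2 + 268*h + 112*I*h - 112*I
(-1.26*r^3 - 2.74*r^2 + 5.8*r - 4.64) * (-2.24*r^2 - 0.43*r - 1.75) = 2.8224*r^5 + 6.6794*r^4 - 9.6088*r^3 + 12.6946*r^2 - 8.1548*r + 8.12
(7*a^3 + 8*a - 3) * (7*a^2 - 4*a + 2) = 49*a^5 - 28*a^4 + 70*a^3 - 53*a^2 + 28*a - 6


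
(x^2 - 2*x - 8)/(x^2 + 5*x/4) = 4*(x^2 - 2*x - 8)/(x*(4*x + 5))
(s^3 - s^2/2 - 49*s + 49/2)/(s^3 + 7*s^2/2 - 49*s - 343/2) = (2*s - 1)/(2*s + 7)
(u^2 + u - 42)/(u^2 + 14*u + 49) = (u - 6)/(u + 7)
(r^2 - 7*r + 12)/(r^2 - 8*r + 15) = (r - 4)/(r - 5)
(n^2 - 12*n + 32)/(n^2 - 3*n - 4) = (n - 8)/(n + 1)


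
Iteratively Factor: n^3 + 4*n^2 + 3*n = (n + 1)*(n^2 + 3*n) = (n + 1)*(n + 3)*(n)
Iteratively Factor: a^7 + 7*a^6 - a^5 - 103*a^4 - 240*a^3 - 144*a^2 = (a - 4)*(a^6 + 11*a^5 + 43*a^4 + 69*a^3 + 36*a^2) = (a - 4)*(a + 3)*(a^5 + 8*a^4 + 19*a^3 + 12*a^2) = a*(a - 4)*(a + 3)*(a^4 + 8*a^3 + 19*a^2 + 12*a) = a*(a - 4)*(a + 3)^2*(a^3 + 5*a^2 + 4*a) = a*(a - 4)*(a + 1)*(a + 3)^2*(a^2 + 4*a) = a*(a - 4)*(a + 1)*(a + 3)^2*(a + 4)*(a)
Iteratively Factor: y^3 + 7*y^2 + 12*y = (y)*(y^2 + 7*y + 12) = y*(y + 3)*(y + 4)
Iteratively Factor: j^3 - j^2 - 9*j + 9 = (j - 1)*(j^2 - 9) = (j - 3)*(j - 1)*(j + 3)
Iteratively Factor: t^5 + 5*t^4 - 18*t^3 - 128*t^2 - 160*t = (t + 4)*(t^4 + t^3 - 22*t^2 - 40*t) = (t + 4)^2*(t^3 - 3*t^2 - 10*t) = (t - 5)*(t + 4)^2*(t^2 + 2*t) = t*(t - 5)*(t + 4)^2*(t + 2)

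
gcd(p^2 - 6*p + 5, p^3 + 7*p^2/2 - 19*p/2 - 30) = 1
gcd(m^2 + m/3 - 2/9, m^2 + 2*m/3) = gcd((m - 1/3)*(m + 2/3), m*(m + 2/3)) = m + 2/3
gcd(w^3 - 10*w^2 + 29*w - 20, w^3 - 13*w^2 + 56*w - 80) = w^2 - 9*w + 20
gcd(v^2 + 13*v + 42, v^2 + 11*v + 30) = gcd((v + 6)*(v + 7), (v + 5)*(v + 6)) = v + 6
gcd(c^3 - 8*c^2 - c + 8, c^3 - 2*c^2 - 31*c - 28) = c + 1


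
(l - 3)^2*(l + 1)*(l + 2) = l^4 - 3*l^3 - 7*l^2 + 15*l + 18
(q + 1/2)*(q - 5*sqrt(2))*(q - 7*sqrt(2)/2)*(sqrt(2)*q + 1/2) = sqrt(2)*q^4 - 33*q^3/2 + sqrt(2)*q^3/2 - 33*q^2/4 + 123*sqrt(2)*q^2/4 + 35*q/2 + 123*sqrt(2)*q/8 + 35/4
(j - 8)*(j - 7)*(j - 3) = j^3 - 18*j^2 + 101*j - 168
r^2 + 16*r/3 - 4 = (r - 2/3)*(r + 6)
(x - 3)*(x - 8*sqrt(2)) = x^2 - 8*sqrt(2)*x - 3*x + 24*sqrt(2)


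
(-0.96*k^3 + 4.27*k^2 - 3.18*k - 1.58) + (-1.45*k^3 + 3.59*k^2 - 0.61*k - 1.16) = -2.41*k^3 + 7.86*k^2 - 3.79*k - 2.74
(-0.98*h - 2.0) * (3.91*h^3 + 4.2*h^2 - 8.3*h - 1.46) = -3.8318*h^4 - 11.936*h^3 - 0.266*h^2 + 18.0308*h + 2.92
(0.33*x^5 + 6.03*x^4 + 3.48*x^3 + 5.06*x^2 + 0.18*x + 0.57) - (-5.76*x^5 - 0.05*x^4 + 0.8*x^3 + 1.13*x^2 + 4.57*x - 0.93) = 6.09*x^5 + 6.08*x^4 + 2.68*x^3 + 3.93*x^2 - 4.39*x + 1.5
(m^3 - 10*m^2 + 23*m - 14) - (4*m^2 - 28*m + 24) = m^3 - 14*m^2 + 51*m - 38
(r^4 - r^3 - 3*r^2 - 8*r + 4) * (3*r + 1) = 3*r^5 - 2*r^4 - 10*r^3 - 27*r^2 + 4*r + 4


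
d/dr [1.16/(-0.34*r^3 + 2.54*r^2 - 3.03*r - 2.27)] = (1.1832*r^2 - 5.8928*r + 3.5148)/(0.34*r^3 - 2.54*r^2 + 3.03*r + 2.27)^2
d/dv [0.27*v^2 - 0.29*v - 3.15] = 0.54*v - 0.29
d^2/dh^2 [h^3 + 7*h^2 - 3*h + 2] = 6*h + 14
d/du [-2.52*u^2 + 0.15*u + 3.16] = 0.15 - 5.04*u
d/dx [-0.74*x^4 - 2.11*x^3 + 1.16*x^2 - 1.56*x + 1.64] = -2.96*x^3 - 6.33*x^2 + 2.32*x - 1.56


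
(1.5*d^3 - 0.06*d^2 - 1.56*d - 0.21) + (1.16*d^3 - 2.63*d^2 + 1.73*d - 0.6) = 2.66*d^3 - 2.69*d^2 + 0.17*d - 0.81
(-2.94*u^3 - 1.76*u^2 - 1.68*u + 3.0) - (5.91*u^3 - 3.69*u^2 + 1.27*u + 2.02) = -8.85*u^3 + 1.93*u^2 - 2.95*u + 0.98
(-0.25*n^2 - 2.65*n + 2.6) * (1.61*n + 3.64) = -0.4025*n^3 - 5.1765*n^2 - 5.46*n + 9.464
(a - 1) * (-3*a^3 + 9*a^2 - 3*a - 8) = -3*a^4 + 12*a^3 - 12*a^2 - 5*a + 8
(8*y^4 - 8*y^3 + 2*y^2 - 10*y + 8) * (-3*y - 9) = -24*y^5 - 48*y^4 + 66*y^3 + 12*y^2 + 66*y - 72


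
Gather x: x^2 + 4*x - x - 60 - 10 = x^2 + 3*x - 70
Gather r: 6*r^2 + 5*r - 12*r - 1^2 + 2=6*r^2 - 7*r + 1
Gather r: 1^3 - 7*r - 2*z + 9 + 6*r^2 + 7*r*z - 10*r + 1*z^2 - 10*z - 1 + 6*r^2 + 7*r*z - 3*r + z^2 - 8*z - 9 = 12*r^2 + r*(14*z - 20) + 2*z^2 - 20*z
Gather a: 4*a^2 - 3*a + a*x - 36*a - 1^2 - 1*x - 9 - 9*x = 4*a^2 + a*(x - 39) - 10*x - 10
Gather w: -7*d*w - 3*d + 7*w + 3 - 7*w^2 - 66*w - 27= -3*d - 7*w^2 + w*(-7*d - 59) - 24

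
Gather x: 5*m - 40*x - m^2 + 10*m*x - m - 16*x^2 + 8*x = -m^2 + 4*m - 16*x^2 + x*(10*m - 32)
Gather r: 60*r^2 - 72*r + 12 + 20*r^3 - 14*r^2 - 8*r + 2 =20*r^3 + 46*r^2 - 80*r + 14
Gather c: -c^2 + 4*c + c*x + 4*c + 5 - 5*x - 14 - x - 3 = -c^2 + c*(x + 8) - 6*x - 12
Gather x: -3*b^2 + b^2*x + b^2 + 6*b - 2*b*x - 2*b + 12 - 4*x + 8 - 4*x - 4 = -2*b^2 + 4*b + x*(b^2 - 2*b - 8) + 16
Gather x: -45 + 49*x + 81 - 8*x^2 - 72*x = -8*x^2 - 23*x + 36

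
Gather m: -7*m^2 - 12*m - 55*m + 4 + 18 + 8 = -7*m^2 - 67*m + 30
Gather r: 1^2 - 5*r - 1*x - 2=-5*r - x - 1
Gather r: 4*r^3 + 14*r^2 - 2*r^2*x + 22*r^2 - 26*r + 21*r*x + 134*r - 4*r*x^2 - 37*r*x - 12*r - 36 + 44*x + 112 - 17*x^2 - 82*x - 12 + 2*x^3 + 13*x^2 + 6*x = 4*r^3 + r^2*(36 - 2*x) + r*(-4*x^2 - 16*x + 96) + 2*x^3 - 4*x^2 - 32*x + 64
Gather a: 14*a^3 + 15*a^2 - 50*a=14*a^3 + 15*a^2 - 50*a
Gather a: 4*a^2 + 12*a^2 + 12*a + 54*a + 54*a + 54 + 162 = 16*a^2 + 120*a + 216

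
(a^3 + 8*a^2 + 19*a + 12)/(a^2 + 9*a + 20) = (a^2 + 4*a + 3)/(a + 5)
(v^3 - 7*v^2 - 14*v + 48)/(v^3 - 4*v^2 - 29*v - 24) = (v - 2)/(v + 1)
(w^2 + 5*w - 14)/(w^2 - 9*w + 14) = (w + 7)/(w - 7)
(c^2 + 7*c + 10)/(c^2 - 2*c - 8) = (c + 5)/(c - 4)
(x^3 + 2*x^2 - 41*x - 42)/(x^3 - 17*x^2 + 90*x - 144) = (x^2 + 8*x + 7)/(x^2 - 11*x + 24)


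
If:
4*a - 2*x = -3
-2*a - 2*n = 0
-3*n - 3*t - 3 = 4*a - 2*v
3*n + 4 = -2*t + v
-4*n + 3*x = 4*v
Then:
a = 57/68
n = -57/68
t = 59/68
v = 219/68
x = 54/17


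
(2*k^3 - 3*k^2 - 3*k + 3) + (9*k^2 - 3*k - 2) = 2*k^3 + 6*k^2 - 6*k + 1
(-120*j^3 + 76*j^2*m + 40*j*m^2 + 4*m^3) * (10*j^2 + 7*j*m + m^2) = -1200*j^5 - 80*j^4*m + 812*j^3*m^2 + 396*j^2*m^3 + 68*j*m^4 + 4*m^5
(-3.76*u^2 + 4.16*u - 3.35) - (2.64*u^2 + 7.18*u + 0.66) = -6.4*u^2 - 3.02*u - 4.01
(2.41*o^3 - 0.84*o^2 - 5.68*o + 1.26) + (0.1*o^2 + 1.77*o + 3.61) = 2.41*o^3 - 0.74*o^2 - 3.91*o + 4.87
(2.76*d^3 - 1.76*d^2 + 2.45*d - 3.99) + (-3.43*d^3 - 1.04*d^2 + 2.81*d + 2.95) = -0.67*d^3 - 2.8*d^2 + 5.26*d - 1.04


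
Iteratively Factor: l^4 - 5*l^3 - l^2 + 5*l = (l + 1)*(l^3 - 6*l^2 + 5*l) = (l - 5)*(l + 1)*(l^2 - l) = l*(l - 5)*(l + 1)*(l - 1)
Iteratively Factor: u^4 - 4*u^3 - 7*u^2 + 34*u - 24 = (u - 4)*(u^3 - 7*u + 6) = (u - 4)*(u + 3)*(u^2 - 3*u + 2) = (u - 4)*(u - 1)*(u + 3)*(u - 2)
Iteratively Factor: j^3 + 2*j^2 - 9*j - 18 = (j - 3)*(j^2 + 5*j + 6) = (j - 3)*(j + 3)*(j + 2)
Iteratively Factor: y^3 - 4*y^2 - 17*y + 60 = (y - 3)*(y^2 - y - 20) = (y - 5)*(y - 3)*(y + 4)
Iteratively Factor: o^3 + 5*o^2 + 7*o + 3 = (o + 1)*(o^2 + 4*o + 3) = (o + 1)^2*(o + 3)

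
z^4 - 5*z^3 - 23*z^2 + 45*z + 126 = (z - 7)*(z - 3)*(z + 2)*(z + 3)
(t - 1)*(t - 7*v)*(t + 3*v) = t^3 - 4*t^2*v - t^2 - 21*t*v^2 + 4*t*v + 21*v^2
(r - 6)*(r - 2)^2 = r^3 - 10*r^2 + 28*r - 24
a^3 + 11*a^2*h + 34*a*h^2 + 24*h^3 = (a + h)*(a + 4*h)*(a + 6*h)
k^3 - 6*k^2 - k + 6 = (k - 6)*(k - 1)*(k + 1)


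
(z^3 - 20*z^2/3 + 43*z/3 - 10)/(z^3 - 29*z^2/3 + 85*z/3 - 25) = (z - 2)/(z - 5)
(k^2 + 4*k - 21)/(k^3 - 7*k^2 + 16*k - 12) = (k + 7)/(k^2 - 4*k + 4)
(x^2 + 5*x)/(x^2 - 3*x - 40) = x/(x - 8)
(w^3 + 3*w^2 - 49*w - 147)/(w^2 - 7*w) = w + 10 + 21/w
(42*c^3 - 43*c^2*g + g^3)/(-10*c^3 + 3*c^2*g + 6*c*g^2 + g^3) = (-42*c^2 + c*g + g^2)/(10*c^2 + 7*c*g + g^2)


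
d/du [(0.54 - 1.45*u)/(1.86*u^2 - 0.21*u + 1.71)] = (2.697*u^2 - 2.0088*u - 2.3661)/(3.4596*u^4 - 0.7812*u^3 + 6.4053*u^2 - 0.7182*u + 2.9241)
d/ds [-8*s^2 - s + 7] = -16*s - 1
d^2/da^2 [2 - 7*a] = 0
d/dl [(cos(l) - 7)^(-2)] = 2*sin(l)/(cos(l) - 7)^3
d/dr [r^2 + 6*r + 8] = 2*r + 6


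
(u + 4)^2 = u^2 + 8*u + 16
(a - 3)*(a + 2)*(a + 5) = a^3 + 4*a^2 - 11*a - 30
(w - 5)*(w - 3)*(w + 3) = w^3 - 5*w^2 - 9*w + 45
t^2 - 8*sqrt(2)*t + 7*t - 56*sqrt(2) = (t + 7)*(t - 8*sqrt(2))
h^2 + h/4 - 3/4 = (h - 3/4)*(h + 1)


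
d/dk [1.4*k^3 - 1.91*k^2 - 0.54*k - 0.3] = 4.2*k^2 - 3.82*k - 0.54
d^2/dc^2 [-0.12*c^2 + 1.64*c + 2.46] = -0.240000000000000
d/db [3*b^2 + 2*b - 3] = 6*b + 2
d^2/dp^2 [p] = 0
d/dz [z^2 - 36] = 2*z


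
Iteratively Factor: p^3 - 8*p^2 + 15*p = (p - 5)*(p^2 - 3*p) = (p - 5)*(p - 3)*(p)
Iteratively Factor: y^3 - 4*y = (y - 2)*(y^2 + 2*y) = (y - 2)*(y + 2)*(y)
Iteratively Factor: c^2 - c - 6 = (c - 3)*(c + 2)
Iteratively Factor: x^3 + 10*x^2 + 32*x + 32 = (x + 2)*(x^2 + 8*x + 16) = (x + 2)*(x + 4)*(x + 4)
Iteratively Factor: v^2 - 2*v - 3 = (v - 3)*(v + 1)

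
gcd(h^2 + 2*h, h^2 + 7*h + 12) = 1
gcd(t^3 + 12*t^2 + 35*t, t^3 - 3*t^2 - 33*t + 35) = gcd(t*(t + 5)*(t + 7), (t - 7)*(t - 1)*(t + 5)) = t + 5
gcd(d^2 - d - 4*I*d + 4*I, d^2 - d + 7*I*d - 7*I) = d - 1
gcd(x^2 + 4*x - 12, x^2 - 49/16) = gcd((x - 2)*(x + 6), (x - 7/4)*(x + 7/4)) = 1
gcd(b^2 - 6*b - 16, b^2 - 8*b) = b - 8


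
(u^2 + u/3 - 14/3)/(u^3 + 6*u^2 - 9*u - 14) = (u + 7/3)/(u^2 + 8*u + 7)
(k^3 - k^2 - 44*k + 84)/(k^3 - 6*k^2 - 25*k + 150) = (k^2 + 5*k - 14)/(k^2 - 25)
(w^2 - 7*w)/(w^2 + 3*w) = (w - 7)/(w + 3)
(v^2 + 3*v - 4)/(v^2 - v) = (v + 4)/v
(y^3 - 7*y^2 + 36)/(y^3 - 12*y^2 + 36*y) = (y^2 - y - 6)/(y*(y - 6))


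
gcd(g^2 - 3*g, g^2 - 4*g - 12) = 1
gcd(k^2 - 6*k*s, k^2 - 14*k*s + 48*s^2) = -k + 6*s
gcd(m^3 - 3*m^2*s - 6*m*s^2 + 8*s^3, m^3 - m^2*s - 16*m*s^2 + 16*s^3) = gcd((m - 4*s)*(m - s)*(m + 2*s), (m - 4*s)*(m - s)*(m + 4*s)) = m^2 - 5*m*s + 4*s^2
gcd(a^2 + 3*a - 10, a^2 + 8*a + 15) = a + 5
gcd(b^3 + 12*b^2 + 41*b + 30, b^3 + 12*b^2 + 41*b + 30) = b^3 + 12*b^2 + 41*b + 30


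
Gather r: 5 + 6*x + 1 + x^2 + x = x^2 + 7*x + 6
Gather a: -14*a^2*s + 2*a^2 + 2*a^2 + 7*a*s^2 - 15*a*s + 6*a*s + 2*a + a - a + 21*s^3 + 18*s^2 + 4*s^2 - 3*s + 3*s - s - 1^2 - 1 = a^2*(4 - 14*s) + a*(7*s^2 - 9*s + 2) + 21*s^3 + 22*s^2 - s - 2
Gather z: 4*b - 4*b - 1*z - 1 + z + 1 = 0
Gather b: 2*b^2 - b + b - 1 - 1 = 2*b^2 - 2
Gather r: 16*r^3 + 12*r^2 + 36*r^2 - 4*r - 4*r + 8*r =16*r^3 + 48*r^2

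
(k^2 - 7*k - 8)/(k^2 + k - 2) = (k^2 - 7*k - 8)/(k^2 + k - 2)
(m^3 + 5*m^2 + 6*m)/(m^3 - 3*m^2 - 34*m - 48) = m/(m - 8)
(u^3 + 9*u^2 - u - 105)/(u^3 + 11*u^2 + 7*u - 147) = (u + 5)/(u + 7)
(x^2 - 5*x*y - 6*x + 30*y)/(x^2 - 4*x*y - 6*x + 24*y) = (x - 5*y)/(x - 4*y)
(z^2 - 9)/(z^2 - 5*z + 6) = (z + 3)/(z - 2)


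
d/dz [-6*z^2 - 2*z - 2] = -12*z - 2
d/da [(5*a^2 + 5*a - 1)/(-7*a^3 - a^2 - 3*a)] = (35*a^4 + 70*a^3 - 31*a^2 - 2*a - 3)/(a^2*(49*a^4 + 14*a^3 + 43*a^2 + 6*a + 9))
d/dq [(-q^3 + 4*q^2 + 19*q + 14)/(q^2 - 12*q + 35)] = (-q^2 + 10*q + 17)/(q^2 - 10*q + 25)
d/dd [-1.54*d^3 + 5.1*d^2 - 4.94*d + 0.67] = -4.62*d^2 + 10.2*d - 4.94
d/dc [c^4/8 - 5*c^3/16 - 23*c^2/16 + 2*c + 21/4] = c^3/2 - 15*c^2/16 - 23*c/8 + 2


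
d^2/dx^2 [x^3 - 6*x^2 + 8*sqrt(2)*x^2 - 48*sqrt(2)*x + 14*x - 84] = 6*x - 12 + 16*sqrt(2)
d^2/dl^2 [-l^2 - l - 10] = -2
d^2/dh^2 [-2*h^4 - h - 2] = -24*h^2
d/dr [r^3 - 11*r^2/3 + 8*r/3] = 3*r^2 - 22*r/3 + 8/3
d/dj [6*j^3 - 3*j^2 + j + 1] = 18*j^2 - 6*j + 1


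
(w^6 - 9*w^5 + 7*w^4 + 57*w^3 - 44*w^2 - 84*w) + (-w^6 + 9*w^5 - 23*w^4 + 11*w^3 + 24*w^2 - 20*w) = -16*w^4 + 68*w^3 - 20*w^2 - 104*w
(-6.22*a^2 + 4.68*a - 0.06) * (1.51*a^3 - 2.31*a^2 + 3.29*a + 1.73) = -9.3922*a^5 + 21.435*a^4 - 31.3652*a^3 + 4.7752*a^2 + 7.899*a - 0.1038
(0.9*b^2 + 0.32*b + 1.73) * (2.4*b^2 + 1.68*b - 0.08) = 2.16*b^4 + 2.28*b^3 + 4.6176*b^2 + 2.8808*b - 0.1384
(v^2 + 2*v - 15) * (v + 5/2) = v^3 + 9*v^2/2 - 10*v - 75/2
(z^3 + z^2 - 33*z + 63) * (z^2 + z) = z^5 + 2*z^4 - 32*z^3 + 30*z^2 + 63*z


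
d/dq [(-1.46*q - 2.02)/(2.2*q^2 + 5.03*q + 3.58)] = (3.212*q^2 + 8.888*q + 4.9338)/(4.84*q^4 + 22.132*q^3 + 41.0529*q^2 + 36.0148*q + 12.8164)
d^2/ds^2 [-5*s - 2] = 0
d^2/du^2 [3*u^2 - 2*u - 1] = 6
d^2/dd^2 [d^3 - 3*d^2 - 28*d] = 6*d - 6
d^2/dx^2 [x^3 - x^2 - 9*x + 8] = 6*x - 2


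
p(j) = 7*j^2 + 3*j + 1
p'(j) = 14*j + 3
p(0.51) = 4.35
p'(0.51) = 10.14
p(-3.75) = 88.19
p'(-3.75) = -49.50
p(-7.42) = 364.13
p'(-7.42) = -100.88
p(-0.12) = 0.74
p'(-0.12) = 1.32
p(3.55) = 99.87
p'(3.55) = 52.70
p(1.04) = 11.69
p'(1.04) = 17.56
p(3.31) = 87.62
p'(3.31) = 49.34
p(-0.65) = 2.01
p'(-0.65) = -6.10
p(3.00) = 73.00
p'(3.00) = 45.00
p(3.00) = 73.00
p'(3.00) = 45.00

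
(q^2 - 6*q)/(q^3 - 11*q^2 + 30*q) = 1/(q - 5)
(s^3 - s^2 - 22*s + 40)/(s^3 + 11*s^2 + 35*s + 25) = (s^2 - 6*s + 8)/(s^2 + 6*s + 5)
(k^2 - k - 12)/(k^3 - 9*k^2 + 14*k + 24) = (k + 3)/(k^2 - 5*k - 6)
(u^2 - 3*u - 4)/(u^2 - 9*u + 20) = (u + 1)/(u - 5)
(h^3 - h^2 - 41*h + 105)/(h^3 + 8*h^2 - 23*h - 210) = (h - 3)/(h + 6)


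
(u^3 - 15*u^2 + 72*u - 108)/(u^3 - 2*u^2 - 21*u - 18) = (u^2 - 9*u + 18)/(u^2 + 4*u + 3)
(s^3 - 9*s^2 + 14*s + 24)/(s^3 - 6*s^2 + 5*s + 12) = (s - 6)/(s - 3)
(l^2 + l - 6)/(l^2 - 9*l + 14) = (l + 3)/(l - 7)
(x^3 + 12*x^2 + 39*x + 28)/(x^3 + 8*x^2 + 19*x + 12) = (x + 7)/(x + 3)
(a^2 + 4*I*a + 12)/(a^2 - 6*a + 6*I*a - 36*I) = (a - 2*I)/(a - 6)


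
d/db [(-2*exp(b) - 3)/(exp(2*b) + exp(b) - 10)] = ((2*exp(b) + 1)*(2*exp(b) + 3) - 2*exp(2*b) - 2*exp(b) + 20)*exp(b)/(exp(2*b) + exp(b) - 10)^2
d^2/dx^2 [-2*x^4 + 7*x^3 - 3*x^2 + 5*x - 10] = -24*x^2 + 42*x - 6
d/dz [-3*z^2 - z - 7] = -6*z - 1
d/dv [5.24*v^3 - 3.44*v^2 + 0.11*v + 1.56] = 15.72*v^2 - 6.88*v + 0.11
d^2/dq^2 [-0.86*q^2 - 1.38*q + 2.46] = -1.72000000000000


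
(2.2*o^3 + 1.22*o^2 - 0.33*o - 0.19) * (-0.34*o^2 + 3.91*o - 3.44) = -0.748*o^5 + 8.1872*o^4 - 2.6856*o^3 - 5.4225*o^2 + 0.3923*o + 0.6536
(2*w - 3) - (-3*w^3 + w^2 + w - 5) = 3*w^3 - w^2 + w + 2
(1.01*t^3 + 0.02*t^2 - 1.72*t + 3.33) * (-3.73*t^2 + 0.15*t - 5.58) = -3.7673*t^5 + 0.0769*t^4 + 0.7828*t^3 - 12.7905*t^2 + 10.0971*t - 18.5814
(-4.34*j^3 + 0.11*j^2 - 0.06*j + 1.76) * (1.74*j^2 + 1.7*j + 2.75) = -7.5516*j^5 - 7.1866*j^4 - 11.8524*j^3 + 3.2629*j^2 + 2.827*j + 4.84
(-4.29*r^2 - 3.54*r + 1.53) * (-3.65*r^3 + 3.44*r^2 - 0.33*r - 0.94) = 15.6585*r^5 - 1.8366*r^4 - 16.3464*r^3 + 10.464*r^2 + 2.8227*r - 1.4382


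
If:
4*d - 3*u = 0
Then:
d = 3*u/4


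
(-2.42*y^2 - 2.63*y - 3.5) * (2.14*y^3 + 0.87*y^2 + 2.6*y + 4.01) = -5.1788*y^5 - 7.7336*y^4 - 16.0701*y^3 - 19.5872*y^2 - 19.6463*y - 14.035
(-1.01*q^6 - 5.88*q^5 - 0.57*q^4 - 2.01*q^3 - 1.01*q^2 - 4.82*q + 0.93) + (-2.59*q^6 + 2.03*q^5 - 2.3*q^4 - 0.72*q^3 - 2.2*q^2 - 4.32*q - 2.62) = -3.6*q^6 - 3.85*q^5 - 2.87*q^4 - 2.73*q^3 - 3.21*q^2 - 9.14*q - 1.69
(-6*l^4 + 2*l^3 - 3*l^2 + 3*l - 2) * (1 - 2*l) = 12*l^5 - 10*l^4 + 8*l^3 - 9*l^2 + 7*l - 2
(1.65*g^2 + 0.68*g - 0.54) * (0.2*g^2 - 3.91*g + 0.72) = 0.33*g^4 - 6.3155*g^3 - 1.5788*g^2 + 2.601*g - 0.3888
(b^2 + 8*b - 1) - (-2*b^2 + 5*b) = 3*b^2 + 3*b - 1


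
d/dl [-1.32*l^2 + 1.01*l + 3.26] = 1.01 - 2.64*l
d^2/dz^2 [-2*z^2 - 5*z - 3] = -4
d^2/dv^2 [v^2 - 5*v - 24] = 2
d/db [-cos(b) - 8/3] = sin(b)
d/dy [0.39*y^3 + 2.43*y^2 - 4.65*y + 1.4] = 1.17*y^2 + 4.86*y - 4.65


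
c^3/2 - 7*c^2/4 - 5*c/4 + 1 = (c/2 + 1/2)*(c - 4)*(c - 1/2)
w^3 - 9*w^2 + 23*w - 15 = (w - 5)*(w - 3)*(w - 1)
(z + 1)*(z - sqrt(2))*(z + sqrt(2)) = z^3 + z^2 - 2*z - 2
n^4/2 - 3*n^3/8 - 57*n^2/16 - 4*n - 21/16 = (n/2 + 1/2)*(n - 7/2)*(n + 3/4)*(n + 1)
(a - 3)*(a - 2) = a^2 - 5*a + 6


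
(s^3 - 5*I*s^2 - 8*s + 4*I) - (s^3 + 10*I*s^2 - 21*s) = -15*I*s^2 + 13*s + 4*I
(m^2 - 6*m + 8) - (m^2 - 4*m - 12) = 20 - 2*m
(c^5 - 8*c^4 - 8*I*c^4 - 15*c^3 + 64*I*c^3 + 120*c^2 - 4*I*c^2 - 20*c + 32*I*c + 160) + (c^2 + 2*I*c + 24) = c^5 - 8*c^4 - 8*I*c^4 - 15*c^3 + 64*I*c^3 + 121*c^2 - 4*I*c^2 - 20*c + 34*I*c + 184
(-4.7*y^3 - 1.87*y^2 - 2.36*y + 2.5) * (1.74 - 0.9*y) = 4.23*y^4 - 6.495*y^3 - 1.1298*y^2 - 6.3564*y + 4.35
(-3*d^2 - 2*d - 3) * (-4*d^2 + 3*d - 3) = 12*d^4 - d^3 + 15*d^2 - 3*d + 9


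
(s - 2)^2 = s^2 - 4*s + 4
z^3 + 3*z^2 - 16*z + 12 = (z - 2)*(z - 1)*(z + 6)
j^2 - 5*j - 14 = (j - 7)*(j + 2)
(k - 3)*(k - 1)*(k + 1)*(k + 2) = k^4 - k^3 - 7*k^2 + k + 6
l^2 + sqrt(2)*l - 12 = (l - 2*sqrt(2))*(l + 3*sqrt(2))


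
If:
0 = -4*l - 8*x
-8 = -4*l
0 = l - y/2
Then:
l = 2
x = -1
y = 4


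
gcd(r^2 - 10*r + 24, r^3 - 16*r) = r - 4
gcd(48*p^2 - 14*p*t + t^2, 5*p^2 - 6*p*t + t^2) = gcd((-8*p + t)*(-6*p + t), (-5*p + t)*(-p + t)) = 1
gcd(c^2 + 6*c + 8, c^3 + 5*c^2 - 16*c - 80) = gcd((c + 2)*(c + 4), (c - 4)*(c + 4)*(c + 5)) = c + 4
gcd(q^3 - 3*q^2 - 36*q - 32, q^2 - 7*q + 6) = 1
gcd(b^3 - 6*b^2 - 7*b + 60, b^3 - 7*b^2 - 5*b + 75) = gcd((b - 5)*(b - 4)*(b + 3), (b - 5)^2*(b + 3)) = b^2 - 2*b - 15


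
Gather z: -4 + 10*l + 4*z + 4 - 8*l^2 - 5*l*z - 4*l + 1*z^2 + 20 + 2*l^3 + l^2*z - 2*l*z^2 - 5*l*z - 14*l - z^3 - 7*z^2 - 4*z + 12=2*l^3 - 8*l^2 - 8*l - z^3 + z^2*(-2*l - 6) + z*(l^2 - 10*l) + 32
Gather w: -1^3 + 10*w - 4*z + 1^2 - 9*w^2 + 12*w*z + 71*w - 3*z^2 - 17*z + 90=-9*w^2 + w*(12*z + 81) - 3*z^2 - 21*z + 90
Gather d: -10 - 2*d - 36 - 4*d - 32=-6*d - 78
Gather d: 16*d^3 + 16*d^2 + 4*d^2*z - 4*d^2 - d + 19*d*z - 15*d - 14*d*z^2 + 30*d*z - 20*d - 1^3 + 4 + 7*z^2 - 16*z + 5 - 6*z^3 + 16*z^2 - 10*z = 16*d^3 + d^2*(4*z + 12) + d*(-14*z^2 + 49*z - 36) - 6*z^3 + 23*z^2 - 26*z + 8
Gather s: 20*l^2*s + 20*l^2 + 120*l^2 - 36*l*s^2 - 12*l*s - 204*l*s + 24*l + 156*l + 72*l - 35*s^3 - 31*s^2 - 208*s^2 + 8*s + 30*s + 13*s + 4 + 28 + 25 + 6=140*l^2 + 252*l - 35*s^3 + s^2*(-36*l - 239) + s*(20*l^2 - 216*l + 51) + 63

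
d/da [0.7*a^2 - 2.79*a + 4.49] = 1.4*a - 2.79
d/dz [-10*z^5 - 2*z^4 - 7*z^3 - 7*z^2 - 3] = z*(-50*z^3 - 8*z^2 - 21*z - 14)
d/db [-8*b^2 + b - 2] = 1 - 16*b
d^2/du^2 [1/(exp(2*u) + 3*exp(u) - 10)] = (2*(2*exp(u) + 3)^2*exp(u) - (4*exp(u) + 3)*(exp(2*u) + 3*exp(u) - 10))*exp(u)/(exp(2*u) + 3*exp(u) - 10)^3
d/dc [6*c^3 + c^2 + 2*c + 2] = 18*c^2 + 2*c + 2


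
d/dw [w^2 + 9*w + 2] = 2*w + 9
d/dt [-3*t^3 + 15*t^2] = 3*t*(10 - 3*t)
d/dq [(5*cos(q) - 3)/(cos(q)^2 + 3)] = (5*cos(q)^2 - 6*cos(q) - 15)*sin(q)/((sin(q) - 2)^2*(sin(q) + 2)^2)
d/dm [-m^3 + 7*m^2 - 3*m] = -3*m^2 + 14*m - 3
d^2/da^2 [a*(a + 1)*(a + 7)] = 6*a + 16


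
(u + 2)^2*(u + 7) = u^3 + 11*u^2 + 32*u + 28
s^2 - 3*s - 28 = (s - 7)*(s + 4)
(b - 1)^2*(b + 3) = b^3 + b^2 - 5*b + 3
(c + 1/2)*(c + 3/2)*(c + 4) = c^3 + 6*c^2 + 35*c/4 + 3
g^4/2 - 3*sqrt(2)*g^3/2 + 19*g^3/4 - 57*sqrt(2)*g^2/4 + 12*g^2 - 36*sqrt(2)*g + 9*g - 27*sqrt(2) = (g/2 + 1)*(g + 3/2)*(g + 6)*(g - 3*sqrt(2))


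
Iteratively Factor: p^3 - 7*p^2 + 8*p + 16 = (p - 4)*(p^2 - 3*p - 4) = (p - 4)*(p + 1)*(p - 4)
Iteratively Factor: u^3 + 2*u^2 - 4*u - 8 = (u + 2)*(u^2 - 4) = (u - 2)*(u + 2)*(u + 2)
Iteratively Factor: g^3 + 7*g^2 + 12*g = (g + 4)*(g^2 + 3*g) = (g + 3)*(g + 4)*(g)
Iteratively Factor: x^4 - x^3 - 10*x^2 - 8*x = (x + 2)*(x^3 - 3*x^2 - 4*x) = (x + 1)*(x + 2)*(x^2 - 4*x) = (x - 4)*(x + 1)*(x + 2)*(x)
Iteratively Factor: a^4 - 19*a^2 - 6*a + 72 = (a - 2)*(a^3 + 2*a^2 - 15*a - 36) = (a - 2)*(a + 3)*(a^2 - a - 12) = (a - 4)*(a - 2)*(a + 3)*(a + 3)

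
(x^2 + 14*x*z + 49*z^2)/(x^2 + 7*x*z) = (x + 7*z)/x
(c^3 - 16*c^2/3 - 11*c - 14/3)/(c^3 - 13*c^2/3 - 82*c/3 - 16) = (c^2 - 6*c - 7)/(c^2 - 5*c - 24)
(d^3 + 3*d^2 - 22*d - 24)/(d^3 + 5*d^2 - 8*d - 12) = (d - 4)/(d - 2)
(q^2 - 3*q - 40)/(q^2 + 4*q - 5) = (q - 8)/(q - 1)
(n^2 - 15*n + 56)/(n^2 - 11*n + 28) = (n - 8)/(n - 4)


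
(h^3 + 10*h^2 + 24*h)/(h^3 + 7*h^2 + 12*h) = (h + 6)/(h + 3)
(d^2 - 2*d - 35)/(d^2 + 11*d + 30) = (d - 7)/(d + 6)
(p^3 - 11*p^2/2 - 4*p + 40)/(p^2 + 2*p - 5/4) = 2*(p^2 - 8*p + 16)/(2*p - 1)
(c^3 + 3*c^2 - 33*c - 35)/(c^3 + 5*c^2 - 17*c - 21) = (c - 5)/(c - 3)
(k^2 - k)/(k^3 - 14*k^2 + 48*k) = (k - 1)/(k^2 - 14*k + 48)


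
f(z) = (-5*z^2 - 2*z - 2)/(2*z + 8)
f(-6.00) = 42.50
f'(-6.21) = 5.08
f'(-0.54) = 0.59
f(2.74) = -3.34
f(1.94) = -2.08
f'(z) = (-10*z - 2)/(2*z + 8) - 2*(-5*z^2 - 2*z - 2)/(2*z + 8)^2 = (-5*z^2 - 40*z - 6)/(2*(z^2 + 8*z + 16))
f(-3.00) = -20.50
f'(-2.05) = 7.23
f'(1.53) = -1.29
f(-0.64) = -0.41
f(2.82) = -3.48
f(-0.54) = -0.34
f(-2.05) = -4.85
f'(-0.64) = 0.78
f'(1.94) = -1.45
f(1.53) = -1.52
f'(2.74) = -1.69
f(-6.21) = 41.27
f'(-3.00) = 34.50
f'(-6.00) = 6.75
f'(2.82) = -1.70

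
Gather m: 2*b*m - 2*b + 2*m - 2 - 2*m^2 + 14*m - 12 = -2*b - 2*m^2 + m*(2*b + 16) - 14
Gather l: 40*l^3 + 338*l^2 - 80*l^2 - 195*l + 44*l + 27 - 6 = 40*l^3 + 258*l^2 - 151*l + 21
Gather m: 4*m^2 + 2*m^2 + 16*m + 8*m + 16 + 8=6*m^2 + 24*m + 24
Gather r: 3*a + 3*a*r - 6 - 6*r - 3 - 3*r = 3*a + r*(3*a - 9) - 9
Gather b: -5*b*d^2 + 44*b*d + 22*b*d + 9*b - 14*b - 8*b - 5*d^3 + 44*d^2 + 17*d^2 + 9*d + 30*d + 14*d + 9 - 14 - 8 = b*(-5*d^2 + 66*d - 13) - 5*d^3 + 61*d^2 + 53*d - 13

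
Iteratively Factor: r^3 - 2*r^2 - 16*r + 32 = (r - 4)*(r^2 + 2*r - 8) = (r - 4)*(r - 2)*(r + 4)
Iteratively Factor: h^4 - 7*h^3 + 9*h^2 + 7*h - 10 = (h - 5)*(h^3 - 2*h^2 - h + 2) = (h - 5)*(h - 2)*(h^2 - 1) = (h - 5)*(h - 2)*(h - 1)*(h + 1)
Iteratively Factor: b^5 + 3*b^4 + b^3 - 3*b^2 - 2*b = (b + 1)*(b^4 + 2*b^3 - b^2 - 2*b) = (b + 1)^2*(b^3 + b^2 - 2*b) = (b - 1)*(b + 1)^2*(b^2 + 2*b) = b*(b - 1)*(b + 1)^2*(b + 2)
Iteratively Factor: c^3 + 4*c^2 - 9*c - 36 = (c + 4)*(c^2 - 9) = (c - 3)*(c + 4)*(c + 3)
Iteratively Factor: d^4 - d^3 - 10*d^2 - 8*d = (d - 4)*(d^3 + 3*d^2 + 2*d) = (d - 4)*(d + 1)*(d^2 + 2*d) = d*(d - 4)*(d + 1)*(d + 2)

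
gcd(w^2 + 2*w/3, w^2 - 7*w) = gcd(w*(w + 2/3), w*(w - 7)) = w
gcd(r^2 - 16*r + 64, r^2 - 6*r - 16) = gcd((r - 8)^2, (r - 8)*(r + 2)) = r - 8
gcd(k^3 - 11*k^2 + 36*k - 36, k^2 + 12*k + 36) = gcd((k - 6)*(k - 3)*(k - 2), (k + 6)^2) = 1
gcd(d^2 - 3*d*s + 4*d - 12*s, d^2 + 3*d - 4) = d + 4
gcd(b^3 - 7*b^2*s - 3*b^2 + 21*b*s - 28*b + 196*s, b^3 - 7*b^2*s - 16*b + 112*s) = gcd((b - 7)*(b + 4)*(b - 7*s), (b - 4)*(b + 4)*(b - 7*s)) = -b^2 + 7*b*s - 4*b + 28*s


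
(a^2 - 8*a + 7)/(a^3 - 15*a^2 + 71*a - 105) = (a - 1)/(a^2 - 8*a + 15)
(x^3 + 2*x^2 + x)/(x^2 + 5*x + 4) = x*(x + 1)/(x + 4)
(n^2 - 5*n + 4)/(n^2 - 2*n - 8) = (n - 1)/(n + 2)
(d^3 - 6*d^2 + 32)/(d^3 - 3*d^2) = (d^3 - 6*d^2 + 32)/(d^2*(d - 3))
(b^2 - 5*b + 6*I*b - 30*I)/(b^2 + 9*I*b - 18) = (b - 5)/(b + 3*I)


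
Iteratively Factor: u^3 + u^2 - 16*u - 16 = (u + 1)*(u^2 - 16) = (u - 4)*(u + 1)*(u + 4)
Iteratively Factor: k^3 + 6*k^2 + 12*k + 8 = (k + 2)*(k^2 + 4*k + 4) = (k + 2)^2*(k + 2)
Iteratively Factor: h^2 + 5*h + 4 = (h + 1)*(h + 4)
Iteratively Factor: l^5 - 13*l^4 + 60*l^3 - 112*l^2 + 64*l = (l - 1)*(l^4 - 12*l^3 + 48*l^2 - 64*l) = (l - 4)*(l - 1)*(l^3 - 8*l^2 + 16*l) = l*(l - 4)*(l - 1)*(l^2 - 8*l + 16) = l*(l - 4)^2*(l - 1)*(l - 4)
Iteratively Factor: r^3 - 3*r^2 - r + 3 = (r + 1)*(r^2 - 4*r + 3) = (r - 3)*(r + 1)*(r - 1)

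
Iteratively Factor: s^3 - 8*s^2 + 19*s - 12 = (s - 3)*(s^2 - 5*s + 4) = (s - 4)*(s - 3)*(s - 1)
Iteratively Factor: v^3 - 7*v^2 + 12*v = (v - 3)*(v^2 - 4*v) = (v - 4)*(v - 3)*(v)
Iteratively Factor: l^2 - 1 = (l + 1)*(l - 1)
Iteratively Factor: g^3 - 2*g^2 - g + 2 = (g - 1)*(g^2 - g - 2) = (g - 2)*(g - 1)*(g + 1)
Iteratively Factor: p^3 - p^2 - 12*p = (p)*(p^2 - p - 12) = p*(p + 3)*(p - 4)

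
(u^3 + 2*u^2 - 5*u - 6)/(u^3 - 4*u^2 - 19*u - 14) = (u^2 + u - 6)/(u^2 - 5*u - 14)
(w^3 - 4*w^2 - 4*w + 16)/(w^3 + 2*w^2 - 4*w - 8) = (w - 4)/(w + 2)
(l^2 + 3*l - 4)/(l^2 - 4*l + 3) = (l + 4)/(l - 3)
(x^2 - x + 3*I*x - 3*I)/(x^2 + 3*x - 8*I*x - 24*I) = (x^2 + x*(-1 + 3*I) - 3*I)/(x^2 + x*(3 - 8*I) - 24*I)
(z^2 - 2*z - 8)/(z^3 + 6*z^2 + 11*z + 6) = (z - 4)/(z^2 + 4*z + 3)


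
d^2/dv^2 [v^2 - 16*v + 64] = 2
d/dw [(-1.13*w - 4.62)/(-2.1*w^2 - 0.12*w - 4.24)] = (-2.373*w^2 - 19.404*w + 4.2368)/(4.41*w^4 + 0.504*w^3 + 17.8224*w^2 + 1.0176*w + 17.9776)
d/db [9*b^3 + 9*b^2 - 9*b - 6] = 27*b^2 + 18*b - 9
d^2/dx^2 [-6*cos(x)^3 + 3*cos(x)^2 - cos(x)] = 11*cos(x)/2 - 6*cos(2*x) + 27*cos(3*x)/2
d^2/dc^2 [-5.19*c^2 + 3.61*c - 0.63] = -10.3800000000000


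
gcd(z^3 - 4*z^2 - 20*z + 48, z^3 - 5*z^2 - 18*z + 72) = z^2 - 2*z - 24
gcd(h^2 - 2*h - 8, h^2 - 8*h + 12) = 1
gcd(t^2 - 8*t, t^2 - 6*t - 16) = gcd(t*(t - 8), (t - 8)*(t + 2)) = t - 8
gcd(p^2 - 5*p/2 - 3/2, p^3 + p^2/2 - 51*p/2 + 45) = p - 3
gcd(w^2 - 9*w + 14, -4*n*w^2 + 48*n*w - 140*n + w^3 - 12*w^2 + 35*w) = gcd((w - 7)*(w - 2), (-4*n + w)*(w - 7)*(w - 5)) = w - 7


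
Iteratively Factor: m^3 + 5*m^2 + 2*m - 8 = (m - 1)*(m^2 + 6*m + 8) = (m - 1)*(m + 2)*(m + 4)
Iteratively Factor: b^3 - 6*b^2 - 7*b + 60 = (b + 3)*(b^2 - 9*b + 20) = (b - 4)*(b + 3)*(b - 5)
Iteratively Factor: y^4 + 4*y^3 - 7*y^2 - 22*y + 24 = (y + 4)*(y^3 - 7*y + 6) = (y - 2)*(y + 4)*(y^2 + 2*y - 3) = (y - 2)*(y + 3)*(y + 4)*(y - 1)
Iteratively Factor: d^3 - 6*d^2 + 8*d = (d)*(d^2 - 6*d + 8) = d*(d - 2)*(d - 4)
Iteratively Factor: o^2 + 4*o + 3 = (o + 3)*(o + 1)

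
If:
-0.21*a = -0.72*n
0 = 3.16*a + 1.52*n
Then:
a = 0.00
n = 0.00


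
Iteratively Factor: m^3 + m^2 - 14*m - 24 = (m + 2)*(m^2 - m - 12) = (m - 4)*(m + 2)*(m + 3)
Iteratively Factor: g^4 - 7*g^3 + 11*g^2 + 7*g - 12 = (g - 3)*(g^3 - 4*g^2 - g + 4) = (g - 4)*(g - 3)*(g^2 - 1) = (g - 4)*(g - 3)*(g - 1)*(g + 1)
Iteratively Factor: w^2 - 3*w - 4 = (w - 4)*(w + 1)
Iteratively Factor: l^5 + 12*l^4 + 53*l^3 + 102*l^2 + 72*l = (l)*(l^4 + 12*l^3 + 53*l^2 + 102*l + 72) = l*(l + 3)*(l^3 + 9*l^2 + 26*l + 24) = l*(l + 3)^2*(l^2 + 6*l + 8) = l*(l + 3)^2*(l + 4)*(l + 2)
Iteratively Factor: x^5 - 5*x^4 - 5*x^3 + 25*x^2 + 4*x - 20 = (x - 1)*(x^4 - 4*x^3 - 9*x^2 + 16*x + 20) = (x - 1)*(x + 2)*(x^3 - 6*x^2 + 3*x + 10) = (x - 5)*(x - 1)*(x + 2)*(x^2 - x - 2) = (x - 5)*(x - 1)*(x + 1)*(x + 2)*(x - 2)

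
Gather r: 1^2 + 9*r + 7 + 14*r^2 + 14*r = 14*r^2 + 23*r + 8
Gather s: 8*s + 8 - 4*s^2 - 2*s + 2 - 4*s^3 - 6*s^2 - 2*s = -4*s^3 - 10*s^2 + 4*s + 10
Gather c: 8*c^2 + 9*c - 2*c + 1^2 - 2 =8*c^2 + 7*c - 1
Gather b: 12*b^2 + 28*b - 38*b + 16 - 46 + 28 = 12*b^2 - 10*b - 2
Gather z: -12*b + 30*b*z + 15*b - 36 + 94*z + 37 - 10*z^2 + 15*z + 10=3*b - 10*z^2 + z*(30*b + 109) + 11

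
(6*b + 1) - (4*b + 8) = 2*b - 7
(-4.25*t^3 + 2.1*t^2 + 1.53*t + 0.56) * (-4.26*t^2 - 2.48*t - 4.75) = 18.105*t^5 + 1.594*t^4 + 8.4617*t^3 - 16.155*t^2 - 8.6563*t - 2.66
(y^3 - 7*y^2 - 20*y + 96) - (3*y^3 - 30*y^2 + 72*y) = -2*y^3 + 23*y^2 - 92*y + 96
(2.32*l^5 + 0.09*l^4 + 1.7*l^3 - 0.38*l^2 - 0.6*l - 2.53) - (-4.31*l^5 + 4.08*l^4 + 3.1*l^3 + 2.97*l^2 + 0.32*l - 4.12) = 6.63*l^5 - 3.99*l^4 - 1.4*l^3 - 3.35*l^2 - 0.92*l + 1.59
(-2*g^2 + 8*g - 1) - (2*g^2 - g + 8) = -4*g^2 + 9*g - 9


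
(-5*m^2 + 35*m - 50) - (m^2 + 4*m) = -6*m^2 + 31*m - 50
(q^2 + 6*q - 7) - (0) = q^2 + 6*q - 7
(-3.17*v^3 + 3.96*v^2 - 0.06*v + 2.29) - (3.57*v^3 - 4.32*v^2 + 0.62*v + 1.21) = -6.74*v^3 + 8.28*v^2 - 0.68*v + 1.08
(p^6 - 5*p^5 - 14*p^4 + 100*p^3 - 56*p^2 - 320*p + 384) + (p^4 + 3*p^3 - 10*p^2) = p^6 - 5*p^5 - 13*p^4 + 103*p^3 - 66*p^2 - 320*p + 384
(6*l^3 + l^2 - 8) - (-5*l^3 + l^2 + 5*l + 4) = 11*l^3 - 5*l - 12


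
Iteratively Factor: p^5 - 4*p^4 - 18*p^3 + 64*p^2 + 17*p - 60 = (p - 3)*(p^4 - p^3 - 21*p^2 + p + 20) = (p - 3)*(p + 4)*(p^3 - 5*p^2 - p + 5) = (p - 3)*(p - 1)*(p + 4)*(p^2 - 4*p - 5) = (p - 3)*(p - 1)*(p + 1)*(p + 4)*(p - 5)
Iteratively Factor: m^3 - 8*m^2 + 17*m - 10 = (m - 5)*(m^2 - 3*m + 2) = (m - 5)*(m - 2)*(m - 1)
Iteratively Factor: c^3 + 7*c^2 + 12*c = (c + 3)*(c^2 + 4*c) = (c + 3)*(c + 4)*(c)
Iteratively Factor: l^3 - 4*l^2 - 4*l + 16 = (l - 2)*(l^2 - 2*l - 8) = (l - 2)*(l + 2)*(l - 4)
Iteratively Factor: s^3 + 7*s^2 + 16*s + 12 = (s + 2)*(s^2 + 5*s + 6) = (s + 2)*(s + 3)*(s + 2)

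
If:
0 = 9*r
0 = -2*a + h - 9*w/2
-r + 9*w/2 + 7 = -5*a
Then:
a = -9*w/10 - 7/5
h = 27*w/10 - 14/5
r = 0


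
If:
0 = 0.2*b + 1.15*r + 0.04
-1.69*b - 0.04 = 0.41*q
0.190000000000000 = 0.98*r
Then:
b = -1.31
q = 5.32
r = 0.19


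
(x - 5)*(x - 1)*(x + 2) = x^3 - 4*x^2 - 7*x + 10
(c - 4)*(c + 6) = c^2 + 2*c - 24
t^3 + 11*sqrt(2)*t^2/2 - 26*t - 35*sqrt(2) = (t - 5*sqrt(2)/2)*(t + sqrt(2))*(t + 7*sqrt(2))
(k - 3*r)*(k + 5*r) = k^2 + 2*k*r - 15*r^2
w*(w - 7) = w^2 - 7*w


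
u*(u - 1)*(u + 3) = u^3 + 2*u^2 - 3*u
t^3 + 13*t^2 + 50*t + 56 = (t + 2)*(t + 4)*(t + 7)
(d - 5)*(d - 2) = d^2 - 7*d + 10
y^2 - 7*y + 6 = (y - 6)*(y - 1)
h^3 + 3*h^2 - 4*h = h*(h - 1)*(h + 4)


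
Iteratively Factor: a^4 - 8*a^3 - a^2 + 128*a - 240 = (a + 4)*(a^3 - 12*a^2 + 47*a - 60) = (a - 5)*(a + 4)*(a^2 - 7*a + 12) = (a - 5)*(a - 3)*(a + 4)*(a - 4)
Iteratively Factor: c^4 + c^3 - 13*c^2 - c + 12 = (c - 3)*(c^3 + 4*c^2 - c - 4) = (c - 3)*(c - 1)*(c^2 + 5*c + 4) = (c - 3)*(c - 1)*(c + 4)*(c + 1)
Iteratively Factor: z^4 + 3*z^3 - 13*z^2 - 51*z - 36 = (z + 3)*(z^3 - 13*z - 12) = (z + 1)*(z + 3)*(z^2 - z - 12) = (z - 4)*(z + 1)*(z + 3)*(z + 3)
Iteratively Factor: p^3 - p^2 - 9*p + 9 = (p + 3)*(p^2 - 4*p + 3) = (p - 3)*(p + 3)*(p - 1)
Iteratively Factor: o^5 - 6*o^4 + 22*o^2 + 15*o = (o + 1)*(o^4 - 7*o^3 + 7*o^2 + 15*o) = (o - 5)*(o + 1)*(o^3 - 2*o^2 - 3*o) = (o - 5)*(o - 3)*(o + 1)*(o^2 + o) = (o - 5)*(o - 3)*(o + 1)^2*(o)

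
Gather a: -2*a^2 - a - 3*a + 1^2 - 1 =-2*a^2 - 4*a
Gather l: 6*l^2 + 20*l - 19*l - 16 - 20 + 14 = 6*l^2 + l - 22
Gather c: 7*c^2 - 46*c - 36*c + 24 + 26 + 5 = 7*c^2 - 82*c + 55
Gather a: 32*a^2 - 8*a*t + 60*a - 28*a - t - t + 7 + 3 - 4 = 32*a^2 + a*(32 - 8*t) - 2*t + 6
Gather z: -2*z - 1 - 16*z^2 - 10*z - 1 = -16*z^2 - 12*z - 2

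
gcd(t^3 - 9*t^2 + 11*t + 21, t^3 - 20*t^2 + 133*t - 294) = t - 7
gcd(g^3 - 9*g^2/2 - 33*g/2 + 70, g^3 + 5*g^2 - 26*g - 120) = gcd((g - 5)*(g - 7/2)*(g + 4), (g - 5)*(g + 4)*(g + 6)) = g^2 - g - 20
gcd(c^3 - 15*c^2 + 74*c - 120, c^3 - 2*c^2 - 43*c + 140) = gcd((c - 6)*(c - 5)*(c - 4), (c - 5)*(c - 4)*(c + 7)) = c^2 - 9*c + 20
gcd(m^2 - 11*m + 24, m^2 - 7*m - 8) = m - 8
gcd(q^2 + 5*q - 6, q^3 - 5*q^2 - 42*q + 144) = q + 6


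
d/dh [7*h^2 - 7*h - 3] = 14*h - 7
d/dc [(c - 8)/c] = 8/c^2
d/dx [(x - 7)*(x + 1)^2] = (x + 1)*(3*x - 13)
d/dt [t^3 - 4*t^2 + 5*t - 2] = 3*t^2 - 8*t + 5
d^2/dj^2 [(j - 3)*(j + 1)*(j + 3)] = 6*j + 2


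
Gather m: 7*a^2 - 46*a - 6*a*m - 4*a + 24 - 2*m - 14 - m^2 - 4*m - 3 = 7*a^2 - 50*a - m^2 + m*(-6*a - 6) + 7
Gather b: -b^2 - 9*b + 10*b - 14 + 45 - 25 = -b^2 + b + 6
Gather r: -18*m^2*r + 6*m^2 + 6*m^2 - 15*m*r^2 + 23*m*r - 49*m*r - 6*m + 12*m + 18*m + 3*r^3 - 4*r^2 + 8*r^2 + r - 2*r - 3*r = 12*m^2 + 24*m + 3*r^3 + r^2*(4 - 15*m) + r*(-18*m^2 - 26*m - 4)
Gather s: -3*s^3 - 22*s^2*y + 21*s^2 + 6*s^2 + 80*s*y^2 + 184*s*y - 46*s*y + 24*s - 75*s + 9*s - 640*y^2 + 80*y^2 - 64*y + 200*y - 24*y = -3*s^3 + s^2*(27 - 22*y) + s*(80*y^2 + 138*y - 42) - 560*y^2 + 112*y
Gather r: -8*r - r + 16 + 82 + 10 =108 - 9*r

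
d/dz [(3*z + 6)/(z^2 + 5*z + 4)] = 3*(z^2 + 5*z - (z + 2)*(2*z + 5) + 4)/(z^2 + 5*z + 4)^2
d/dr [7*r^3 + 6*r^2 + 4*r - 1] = 21*r^2 + 12*r + 4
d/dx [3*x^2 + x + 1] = 6*x + 1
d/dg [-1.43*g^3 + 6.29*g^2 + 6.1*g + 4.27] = -4.29*g^2 + 12.58*g + 6.1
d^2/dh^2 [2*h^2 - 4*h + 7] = 4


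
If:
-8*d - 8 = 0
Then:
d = -1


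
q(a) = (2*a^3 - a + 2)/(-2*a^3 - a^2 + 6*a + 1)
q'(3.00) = 0.27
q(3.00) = -1.20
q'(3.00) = 0.27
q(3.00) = -1.20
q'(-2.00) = -145.00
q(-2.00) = -12.00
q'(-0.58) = -2.33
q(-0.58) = -0.90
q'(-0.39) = -7.00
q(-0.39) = -1.65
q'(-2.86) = -0.97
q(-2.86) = -1.87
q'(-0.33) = -12.77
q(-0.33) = -2.22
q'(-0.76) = -1.47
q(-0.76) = -0.58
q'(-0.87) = -1.34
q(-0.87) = -0.42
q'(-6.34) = -0.04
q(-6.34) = -1.16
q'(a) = (6*a^2 - 1)/(-2*a^3 - a^2 + 6*a + 1) + (6*a^2 + 2*a - 6)*(2*a^3 - a + 2)/(-2*a^3 - a^2 + 6*a + 1)^2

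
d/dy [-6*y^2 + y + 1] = 1 - 12*y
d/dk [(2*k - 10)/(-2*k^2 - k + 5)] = 4*k*(k - 10)/(4*k^4 + 4*k^3 - 19*k^2 - 10*k + 25)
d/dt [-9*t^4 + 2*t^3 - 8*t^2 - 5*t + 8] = -36*t^3 + 6*t^2 - 16*t - 5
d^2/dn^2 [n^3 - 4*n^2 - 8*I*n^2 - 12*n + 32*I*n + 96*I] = 6*n - 8 - 16*I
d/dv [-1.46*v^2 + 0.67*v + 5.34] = 0.67 - 2.92*v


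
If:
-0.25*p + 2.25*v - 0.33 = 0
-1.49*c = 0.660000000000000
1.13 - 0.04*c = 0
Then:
No Solution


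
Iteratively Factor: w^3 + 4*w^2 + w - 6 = (w - 1)*(w^2 + 5*w + 6) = (w - 1)*(w + 3)*(w + 2)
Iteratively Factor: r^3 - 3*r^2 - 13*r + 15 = (r - 1)*(r^2 - 2*r - 15) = (r - 1)*(r + 3)*(r - 5)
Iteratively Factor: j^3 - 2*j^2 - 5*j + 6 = (j - 1)*(j^2 - j - 6) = (j - 3)*(j - 1)*(j + 2)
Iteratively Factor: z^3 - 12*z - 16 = (z - 4)*(z^2 + 4*z + 4) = (z - 4)*(z + 2)*(z + 2)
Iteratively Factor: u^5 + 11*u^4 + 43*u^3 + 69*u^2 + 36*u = (u + 3)*(u^4 + 8*u^3 + 19*u^2 + 12*u) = (u + 3)*(u + 4)*(u^3 + 4*u^2 + 3*u) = (u + 1)*(u + 3)*(u + 4)*(u^2 + 3*u) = (u + 1)*(u + 3)^2*(u + 4)*(u)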